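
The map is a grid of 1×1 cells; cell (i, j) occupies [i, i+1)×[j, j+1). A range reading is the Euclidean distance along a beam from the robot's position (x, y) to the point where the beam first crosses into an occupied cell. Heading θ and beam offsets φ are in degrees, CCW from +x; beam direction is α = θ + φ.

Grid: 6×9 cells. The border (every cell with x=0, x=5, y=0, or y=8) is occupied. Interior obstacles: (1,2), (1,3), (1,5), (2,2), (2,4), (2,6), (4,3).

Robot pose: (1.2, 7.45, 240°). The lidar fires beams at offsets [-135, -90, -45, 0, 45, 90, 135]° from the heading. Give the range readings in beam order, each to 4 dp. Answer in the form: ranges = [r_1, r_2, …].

ranges = [0.5694, 0.2309, 0.2071, 0.4000, 1.5012, 0.9238, 2.1250]

beam 1: φ=-135°, α=105°
  direction (-0.2588, 0.9659); cell (1,7); t to first gridline: x 0.7727, y 0.5694 (then +3.8637 / +1.0353)
    (1,8) via y @ 0.5694  # hit
  → r_1 = 0.5694
beam 2: φ=-90°, α=150°
  direction (-0.8660, 0.5000); cell (1,7); t to first gridline: x 0.2309, y 1.1000 (then +1.1547 / +2.0000)
    (0,7) via x @ 0.2309  # hit
  → r_2 = 0.2309
beam 3: φ=-45°, α=195°
  direction (-0.9659, -0.2588); cell (1,7); t to first gridline: x 0.2071, y 1.7387 (then +1.0353 / +3.8637)
    (0,7) via x @ 0.2071  # hit
  → r_3 = 0.2071
beam 4: φ=0°, α=240°
  direction (-0.5000, -0.8660); cell (1,7); t to first gridline: x 0.4000, y 0.5196 (then +2.0000 / +1.1547)
    (0,7) via x @ 0.4000  # hit
  → r_4 = 0.4000
beam 5: φ=45°, α=285°
  direction (0.2588, -0.9659); cell (1,7); t to first gridline: x 3.0910, y 0.4659 (then +3.8637 / +1.0353)
    (1,6) via y @ 0.4659
    (1,5) via y @ 1.5012  # hit
  → r_5 = 1.5012
beam 6: φ=90°, α=330°
  direction (0.8660, -0.5000); cell (1,7); t to first gridline: x 0.9238, y 0.9000 (then +1.1547 / +2.0000)
    (1,6) via y @ 0.9000
    (2,6) via x @ 0.9238  # hit
  → r_6 = 0.9238
beam 7: φ=135°, α=15°
  direction (0.9659, 0.2588); cell (1,7); t to first gridline: x 0.8282, y 2.1250 (then +1.0353 / +3.8637)
    (2,7) via x @ 0.8282
    (3,7) via x @ 1.8635
    (3,8) via y @ 2.1250  # hit
  → r_7 = 2.1250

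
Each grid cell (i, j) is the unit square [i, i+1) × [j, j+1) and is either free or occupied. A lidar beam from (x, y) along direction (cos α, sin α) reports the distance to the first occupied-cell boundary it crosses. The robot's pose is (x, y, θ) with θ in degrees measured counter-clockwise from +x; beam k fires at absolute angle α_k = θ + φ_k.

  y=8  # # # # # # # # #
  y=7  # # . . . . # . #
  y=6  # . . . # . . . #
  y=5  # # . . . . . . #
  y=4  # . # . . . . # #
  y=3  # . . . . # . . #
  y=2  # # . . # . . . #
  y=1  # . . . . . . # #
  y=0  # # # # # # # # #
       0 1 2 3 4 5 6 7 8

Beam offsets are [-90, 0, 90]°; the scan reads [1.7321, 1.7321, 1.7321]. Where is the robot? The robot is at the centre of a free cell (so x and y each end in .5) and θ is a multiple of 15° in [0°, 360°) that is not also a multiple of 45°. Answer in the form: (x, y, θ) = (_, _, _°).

(x, y, θ) = (3.5, 6.5, 150°)

The pose lattice has 39·16 = 624 candidates. Test each by forward raycasting.
  (3.5, 6.5, 240°): beam 3 = 0.5774 ≠ 1.7321 ✗
  (7.5, 2.5, 75°): beam 1 = 0.5176 ≠ 1.7321 ✗
  (3.5, 2.5, 240°): beam 1 = 2.8868 ≠ 1.7321 ✗
  …
  (3.5, 6.5, 150°): r_1=1.7321, r_2=1.7321, r_3=1.7321 — all match ✓
Only this pose fits every beam.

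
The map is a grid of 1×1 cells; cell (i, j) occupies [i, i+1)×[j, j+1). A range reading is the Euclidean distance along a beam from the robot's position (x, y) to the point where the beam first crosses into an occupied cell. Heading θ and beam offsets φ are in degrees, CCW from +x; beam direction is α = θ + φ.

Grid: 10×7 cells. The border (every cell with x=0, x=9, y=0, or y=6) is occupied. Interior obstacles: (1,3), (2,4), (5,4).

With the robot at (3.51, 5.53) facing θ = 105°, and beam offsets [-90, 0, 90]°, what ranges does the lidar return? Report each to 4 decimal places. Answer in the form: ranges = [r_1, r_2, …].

ranges = [1.8159, 0.4866, 2.5985]

beam 1: φ=-90°, α=15°
  cosα=0.9659 sinα=0.2588 | (3,5) | tMaxX 0.5073 tMaxY 1.8159 | tΔX 1.0353 tΔY 3.8637
    t=0.5073 [x] (4,5)
    t=1.5426 [x] (5,5)
    t=1.8159 [y] (5,6) — stop
  → r_1 = 1.8159
beam 2: φ=0°, α=105°
  cosα=-0.2588 sinα=0.9659 | (3,5) | tMaxX 1.9705 tMaxY 0.4866 | tΔX 3.8637 tΔY 1.0353
    t=0.4866 [y] (3,6) — stop
  → r_2 = 0.4866
beam 3: φ=90°, α=195°
  cosα=-0.9659 sinα=-0.2588 | (3,5) | tMaxX 0.5280 tMaxY 2.0478 | tΔX 1.0353 tΔY 3.8637
    t=0.5280 [x] (2,5)
    t=1.5633 [x] (1,5)
    t=2.0478 [y] (1,4)
    t=2.5985 [x] (0,4) — stop
  → r_3 = 2.5985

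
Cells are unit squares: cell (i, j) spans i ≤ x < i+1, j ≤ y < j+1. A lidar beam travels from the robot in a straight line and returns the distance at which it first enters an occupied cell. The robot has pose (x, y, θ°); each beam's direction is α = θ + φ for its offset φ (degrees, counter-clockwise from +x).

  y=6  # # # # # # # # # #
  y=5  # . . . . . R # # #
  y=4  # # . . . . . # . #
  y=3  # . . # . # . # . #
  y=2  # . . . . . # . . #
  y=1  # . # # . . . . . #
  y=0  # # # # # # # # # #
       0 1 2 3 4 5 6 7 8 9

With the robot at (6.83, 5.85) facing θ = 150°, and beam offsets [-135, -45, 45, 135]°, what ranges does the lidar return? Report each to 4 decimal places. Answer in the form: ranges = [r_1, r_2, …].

beam 1: φ=-135°, α=15°
  d=(0.9659,0.2588)  start (6,5)  tX=0.1760 tY=0.5796  stride 1/|dx|=1.0353 1/|dy|=3.8637
    cross x-line → (7,5), t=0.1760 (wall)
  → r_1 = 0.1760
beam 2: φ=-45°, α=105°
  d=(-0.2588,0.9659)  start (6,5)  tX=3.2069 tY=0.1553  stride 1/|dx|=3.8637 1/|dy|=1.0353
    cross y-line → (6,6), t=0.1553 (wall)
  → r_2 = 0.1553
beam 3: φ=45°, α=195°
  d=(-0.9659,-0.2588)  start (6,5)  tX=0.8593 tY=3.2841  stride 1/|dx|=1.0353 1/|dy|=3.8637
    cross x-line → (5,5), t=0.8593
    cross x-line → (4,5), t=1.8946
    cross x-line → (3,5), t=2.9298
    cross y-line → (3,4), t=3.2841
    cross x-line → (2,4), t=3.9651
    cross x-line → (1,4), t=5.0004 (wall)
  → r_3 = 5.0004
beam 4: φ=135°, α=285°
  d=(0.2588,-0.9659)  start (6,5)  tX=0.6568 tY=0.8800  stride 1/|dx|=3.8637 1/|dy|=1.0353
    cross x-line → (7,5), t=0.6568 (wall)
  → r_4 = 0.6568

ranges = [0.1760, 0.1553, 5.0004, 0.6568]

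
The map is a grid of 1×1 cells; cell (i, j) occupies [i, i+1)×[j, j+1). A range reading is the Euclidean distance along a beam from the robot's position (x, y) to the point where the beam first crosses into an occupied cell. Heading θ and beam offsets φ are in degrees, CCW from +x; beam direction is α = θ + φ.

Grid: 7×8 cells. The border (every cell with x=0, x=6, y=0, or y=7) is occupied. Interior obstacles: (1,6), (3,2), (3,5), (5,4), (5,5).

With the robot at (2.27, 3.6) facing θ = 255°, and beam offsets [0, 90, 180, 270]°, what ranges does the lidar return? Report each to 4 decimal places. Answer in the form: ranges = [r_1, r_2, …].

beam 1: φ=0°, α=255°
  cosα=-0.2588 sinα=-0.9659 | (2,3) | tMaxX 1.0432 tMaxY 0.6212 | tΔX 3.8637 tΔY 1.0353
    t=0.6212 [y] (2,2)
    t=1.0432 [x] (1,2)
    t=1.6564 [y] (1,1)
    t=2.6917 [y] (1,0) — stop
  → r_1 = 2.6917
beam 2: φ=90°, α=345°
  cosα=0.9659 sinα=-0.2588 | (2,3) | tMaxX 0.7558 tMaxY 2.3182 | tΔX 1.0353 tΔY 3.8637
    t=0.7558 [x] (3,3)
    t=1.7910 [x] (4,3)
    t=2.3182 [y] (4,2)
    t=2.8263 [x] (5,2)
    t=3.8616 [x] (6,2) — stop
  → r_2 = 3.8616
beam 3: φ=180°, α=75°
  cosα=0.2588 sinα=0.9659 | (2,3) | tMaxX 2.8205 tMaxY 0.4141 | tΔX 3.8637 tΔY 1.0353
    t=0.4141 [y] (2,4)
    t=1.4494 [y] (2,5)
    t=2.4847 [y] (2,6)
    t=2.8205 [x] (3,6)
    t=3.5199 [y] (3,7) — stop
  → r_3 = 3.5199
beam 4: φ=270°, α=165°
  cosα=-0.9659 sinα=0.2588 | (2,3) | tMaxX 0.2795 tMaxY 1.5455 | tΔX 1.0353 tΔY 3.8637
    t=0.2795 [x] (1,3)
    t=1.3148 [x] (0,3) — stop
  → r_4 = 1.3148

ranges = [2.6917, 3.8616, 3.5199, 1.3148]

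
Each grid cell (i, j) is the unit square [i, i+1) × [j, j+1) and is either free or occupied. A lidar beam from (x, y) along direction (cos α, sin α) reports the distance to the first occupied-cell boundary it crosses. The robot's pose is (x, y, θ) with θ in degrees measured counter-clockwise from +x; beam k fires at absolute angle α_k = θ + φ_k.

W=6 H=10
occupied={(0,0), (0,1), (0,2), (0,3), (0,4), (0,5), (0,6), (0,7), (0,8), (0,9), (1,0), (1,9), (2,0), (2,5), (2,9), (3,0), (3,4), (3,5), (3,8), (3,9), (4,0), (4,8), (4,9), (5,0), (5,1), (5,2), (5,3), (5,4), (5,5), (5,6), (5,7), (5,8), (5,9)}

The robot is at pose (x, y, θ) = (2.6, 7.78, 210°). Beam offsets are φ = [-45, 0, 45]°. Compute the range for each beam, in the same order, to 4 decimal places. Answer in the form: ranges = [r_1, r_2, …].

ranges = [1.6564, 1.8475, 1.8428]

beam 1: φ=-45°, α=165°
  cosα=-0.9659 sinα=0.2588 | (2,7) | tMaxX 0.6212 tMaxY 0.8500 | tΔX 1.0353 tΔY 3.8637
    t=0.6212 [x] (1,7)
    t=0.8500 [y] (1,8)
    t=1.6564 [x] (0,8) — stop
  → r_1 = 1.6564
beam 2: φ=0°, α=210°
  cosα=-0.8660 sinα=-0.5000 | (2,7) | tMaxX 0.6928 tMaxY 1.5600 | tΔX 1.1547 tΔY 2.0000
    t=0.6928 [x] (1,7)
    t=1.5600 [y] (1,6)
    t=1.8475 [x] (0,6) — stop
  → r_2 = 1.8475
beam 3: φ=45°, α=255°
  cosα=-0.2588 sinα=-0.9659 | (2,7) | tMaxX 2.3182 tMaxY 0.8075 | tΔX 3.8637 tΔY 1.0353
    t=0.8075 [y] (2,6)
    t=1.8428 [y] (2,5) — stop
  → r_3 = 1.8428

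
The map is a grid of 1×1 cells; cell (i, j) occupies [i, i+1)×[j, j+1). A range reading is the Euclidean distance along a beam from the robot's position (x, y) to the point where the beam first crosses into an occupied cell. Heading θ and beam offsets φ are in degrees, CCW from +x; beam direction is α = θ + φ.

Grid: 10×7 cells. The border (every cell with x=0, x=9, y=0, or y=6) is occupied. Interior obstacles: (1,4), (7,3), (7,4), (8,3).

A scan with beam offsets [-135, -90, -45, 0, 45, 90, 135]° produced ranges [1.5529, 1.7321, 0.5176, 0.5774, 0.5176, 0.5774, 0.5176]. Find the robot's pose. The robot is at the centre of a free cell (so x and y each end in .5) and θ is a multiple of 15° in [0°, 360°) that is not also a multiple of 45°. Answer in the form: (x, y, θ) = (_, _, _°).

Enumerate (i+0.5, j+0.5, θ) over the 36 free cells and 16 admissible headings. For each, cast all 7 beams and compare to the given ranges.
  (3.5, 3.5, 285°): beam 1 = 1.7321 ≠ 1.5529 ✗
  (6.5, 4.5, 105°): beam 1 = 0.5774 ≠ 1.5529 ✗
  (5.5, 1.5, 285°): beam 1 = 5.0000 ≠ 1.5529 ✗
  (5.5, 4.5, 345°): beam 1 = 5.1962 ≠ 1.5529 ✗
  (2.5, 5.5, 330°): beam 2 = 1.0000 ≠ 1.7321 ✗
  …
  (8.5, 4.5, 210°): r_1=1.5529, r_2=1.7321, r_3=0.5176, r_4=0.5774, r_5=0.5176, r_6=0.5774, r_7=0.5176 — all match ✓
No second candidate reproduces the full scan.

(x, y, θ) = (8.5, 4.5, 210°)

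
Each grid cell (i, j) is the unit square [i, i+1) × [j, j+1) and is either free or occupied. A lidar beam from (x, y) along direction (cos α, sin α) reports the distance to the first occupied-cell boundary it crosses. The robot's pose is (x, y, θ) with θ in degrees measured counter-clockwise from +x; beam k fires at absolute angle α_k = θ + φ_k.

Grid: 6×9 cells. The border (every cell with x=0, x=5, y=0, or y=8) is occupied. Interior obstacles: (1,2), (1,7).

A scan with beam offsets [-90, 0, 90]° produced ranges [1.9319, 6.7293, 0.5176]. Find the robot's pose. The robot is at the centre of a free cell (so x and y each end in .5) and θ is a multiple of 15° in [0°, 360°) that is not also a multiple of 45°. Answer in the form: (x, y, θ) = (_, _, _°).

(x, y, θ) = (4.5, 7.5, 255°)

Enumerate (i+0.5, j+0.5, θ) over the 26 free cells and 16 admissible headings. For each, cast all 3 beams and compare to the given ranges.
  (3.5, 4.5, 285°): beam 1 = 2.5882 ≠ 1.9319 ✗
  (4.5, 3.5, 15°): beam 2 = 0.5176 ≠ 6.7293 ✗
  (2.5, 6.5, 60°): beam 1 = 2.8868 ≠ 1.9319 ✗
  …
  (4.5, 7.5, 255°): r_1=1.9319, r_2=6.7293, r_3=0.5176 — all match ✓
Only this pose fits every beam.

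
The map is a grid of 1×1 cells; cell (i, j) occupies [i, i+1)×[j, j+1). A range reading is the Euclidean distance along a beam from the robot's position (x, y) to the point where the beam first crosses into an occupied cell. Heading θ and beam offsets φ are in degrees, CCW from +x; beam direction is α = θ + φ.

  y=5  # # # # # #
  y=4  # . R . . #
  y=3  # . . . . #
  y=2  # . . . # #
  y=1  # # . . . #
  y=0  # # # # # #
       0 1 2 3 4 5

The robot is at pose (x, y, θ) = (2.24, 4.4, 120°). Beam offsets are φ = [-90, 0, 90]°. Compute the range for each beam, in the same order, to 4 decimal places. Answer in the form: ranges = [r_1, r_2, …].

beam 1: φ=-90°, α=30°
  cosα=0.8660 sinα=0.5000 | (2,4) | tMaxX 0.8776 tMaxY 1.2000 | tΔX 1.1547 tΔY 2.0000
    t=0.8776 [x] (3,4)
    t=1.2000 [y] (3,5) — stop
  → r_1 = 1.2000
beam 2: φ=0°, α=120°
  cosα=-0.5000 sinα=0.8660 | (2,4) | tMaxX 0.4800 tMaxY 0.6928 | tΔX 2.0000 tΔY 1.1547
    t=0.4800 [x] (1,4)
    t=0.6928 [y] (1,5) — stop
  → r_2 = 0.6928
beam 3: φ=90°, α=210°
  cosα=-0.8660 sinα=-0.5000 | (2,4) | tMaxX 0.2771 tMaxY 0.8000 | tΔX 1.1547 tΔY 2.0000
    t=0.2771 [x] (1,4)
    t=0.8000 [y] (1,3)
    t=1.4318 [x] (0,3) — stop
  → r_3 = 1.4318

ranges = [1.2000, 0.6928, 1.4318]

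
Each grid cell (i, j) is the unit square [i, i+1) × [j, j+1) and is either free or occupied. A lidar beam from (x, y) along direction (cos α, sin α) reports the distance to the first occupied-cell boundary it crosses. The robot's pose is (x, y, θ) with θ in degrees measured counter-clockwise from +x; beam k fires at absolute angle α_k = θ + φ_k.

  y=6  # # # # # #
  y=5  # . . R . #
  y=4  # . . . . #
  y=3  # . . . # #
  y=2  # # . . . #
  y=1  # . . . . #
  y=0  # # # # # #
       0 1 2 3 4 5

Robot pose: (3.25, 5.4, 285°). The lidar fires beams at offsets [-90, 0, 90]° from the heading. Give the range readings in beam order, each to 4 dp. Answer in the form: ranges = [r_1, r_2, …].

beam 1: φ=-90°, α=195°
  cosα=-0.9659 sinα=-0.2588 | (3,5) | tMaxX 0.2588 tMaxY 1.5455 | tΔX 1.0353 tΔY 3.8637
    t=0.2588 [x] (2,5)
    t=1.2941 [x] (1,5)
    t=1.5455 [y] (1,4)
    t=2.3294 [x] (0,4) — stop
  → r_1 = 2.3294
beam 2: φ=0°, α=285°
  cosα=0.2588 sinα=-0.9659 | (3,5) | tMaxX 2.8978 tMaxY 0.4141 | tΔX 3.8637 tΔY 1.0353
    t=0.4141 [y] (3,4)
    t=1.4494 [y] (3,3)
    t=2.4847 [y] (3,2)
    t=2.8978 [x] (4,2)
    t=3.5199 [y] (4,1)
    t=4.5552 [y] (4,0) — stop
  → r_2 = 4.5552
beam 3: φ=90°, α=15°
  cosα=0.9659 sinα=0.2588 | (3,5) | tMaxX 0.7765 tMaxY 2.3182 | tΔX 1.0353 tΔY 3.8637
    t=0.7765 [x] (4,5)
    t=1.8117 [x] (5,5) — stop
  → r_3 = 1.8117

ranges = [2.3294, 4.5552, 1.8117]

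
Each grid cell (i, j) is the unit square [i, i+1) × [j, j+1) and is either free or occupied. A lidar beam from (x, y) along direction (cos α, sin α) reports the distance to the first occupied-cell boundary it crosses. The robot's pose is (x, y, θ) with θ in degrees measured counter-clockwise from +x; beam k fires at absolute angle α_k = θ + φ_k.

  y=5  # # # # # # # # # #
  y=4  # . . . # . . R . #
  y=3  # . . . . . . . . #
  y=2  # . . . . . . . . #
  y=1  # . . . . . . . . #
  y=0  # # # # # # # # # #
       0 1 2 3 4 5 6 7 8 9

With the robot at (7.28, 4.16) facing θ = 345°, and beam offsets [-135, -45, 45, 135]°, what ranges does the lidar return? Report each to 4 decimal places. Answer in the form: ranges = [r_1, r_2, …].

beam 1: φ=-135°, α=210°
  dir = (cos 210°, sin 210°) = (-0.8660, -0.5000); from cell (7,4)
  next x-line at t=0.3233, next y-line at t=0.3200; Δt_x=1.1547, Δt_y=2.0000
    y: enter (7,3) at t=0.3200
    x: enter (6,3) at t=0.3233
    x: enter (5,3) at t=1.4780
    y: enter (5,2) at t=2.3200
    x: enter (4,2) at t=2.6327
    x: enter (3,2) at t=3.7874
    y: enter (3,1) at t=4.3200
    x: enter (2,1) at t=4.9421
    x: enter (1,1) at t=6.0968
    y: enter (1,0) at t=6.3200 ← occupied
  → r_1 = 6.3200
beam 2: φ=-45°, α=300°
  dir = (cos 300°, sin 300°) = (0.5000, -0.8660); from cell (7,4)
  next x-line at t=1.4400, next y-line at t=0.1848; Δt_x=2.0000, Δt_y=1.1547
    y: enter (7,3) at t=0.1848
    y: enter (7,2) at t=1.3395
    x: enter (8,2) at t=1.4400
    y: enter (8,1) at t=2.4942
    x: enter (9,1) at t=3.4400 ← occupied
  → r_2 = 3.4400
beam 3: φ=45°, α=30°
  dir = (cos 30°, sin 30°) = (0.8660, 0.5000); from cell (7,4)
  next x-line at t=0.8314, next y-line at t=1.6800; Δt_x=1.1547, Δt_y=2.0000
    x: enter (8,4) at t=0.8314
    y: enter (8,5) at t=1.6800 ← occupied
  → r_3 = 1.6800
beam 4: φ=135°, α=120°
  dir = (cos 120°, sin 120°) = (-0.5000, 0.8660); from cell (7,4)
  next x-line at t=0.5600, next y-line at t=0.9699; Δt_x=2.0000, Δt_y=1.1547
    x: enter (6,4) at t=0.5600
    y: enter (6,5) at t=0.9699 ← occupied
  → r_4 = 0.9699

ranges = [6.3200, 3.4400, 1.6800, 0.9699]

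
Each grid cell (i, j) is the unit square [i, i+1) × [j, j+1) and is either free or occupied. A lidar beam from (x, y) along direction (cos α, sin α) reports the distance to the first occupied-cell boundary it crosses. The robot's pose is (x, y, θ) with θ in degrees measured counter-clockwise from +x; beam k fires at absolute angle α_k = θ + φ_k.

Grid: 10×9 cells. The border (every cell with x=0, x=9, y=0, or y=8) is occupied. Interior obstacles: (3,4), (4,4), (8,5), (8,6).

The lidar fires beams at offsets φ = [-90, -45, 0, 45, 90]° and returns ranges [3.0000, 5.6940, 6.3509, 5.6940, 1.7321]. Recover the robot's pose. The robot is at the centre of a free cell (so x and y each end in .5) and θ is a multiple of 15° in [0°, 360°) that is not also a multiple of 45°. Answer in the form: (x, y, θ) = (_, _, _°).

Enumerate (i+0.5, j+0.5, θ) over the 52 free cells and 16 admissible headings. For each, cast all 5 beams and compare to the given ranges.
  (3.5, 3.5, 150°): beam 1 = 0.5774 ≠ 3.0000 ✗
  (3.5, 6.5, 105°): beam 1 = 5.6940 ≠ 3.0000 ✗
  (1.5, 1.5, 60°): beam 1 = 1.0000 ≠ 3.0000 ✗
  (4.5, 7.5, 345°): beam 1 = 2.5882 ≠ 3.0000 ✗
  …
  (6.5, 6.5, 240°): r_1=3.0000, r_2=5.6940, r_3=6.3509, r_4=5.6940, r_5=1.7321 — all match ✓
Unique over the lattice → pose = (6.5, 6.5, 240°).

(x, y, θ) = (6.5, 6.5, 240°)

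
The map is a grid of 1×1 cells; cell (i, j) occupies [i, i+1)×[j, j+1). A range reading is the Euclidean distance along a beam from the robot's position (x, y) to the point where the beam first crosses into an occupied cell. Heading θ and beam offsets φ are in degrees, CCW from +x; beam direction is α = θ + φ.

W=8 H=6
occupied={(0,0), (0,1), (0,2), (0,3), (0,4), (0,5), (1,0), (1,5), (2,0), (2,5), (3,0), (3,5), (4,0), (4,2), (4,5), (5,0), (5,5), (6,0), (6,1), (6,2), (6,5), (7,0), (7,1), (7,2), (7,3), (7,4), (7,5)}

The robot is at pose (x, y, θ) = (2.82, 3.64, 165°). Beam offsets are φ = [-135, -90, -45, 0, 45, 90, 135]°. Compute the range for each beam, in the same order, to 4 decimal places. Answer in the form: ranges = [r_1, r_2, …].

ranges = [2.7200, 1.4080, 1.5704, 1.8842, 2.1016, 2.7331, 3.0484]

beam 1: φ=-135°, α=30°
  d=(0.8660,0.5000)  start (2,3)  tX=0.2078 tY=0.7200  stride 1/|dx|=1.1547 1/|dy|=2.0000
    cross x-line → (3,3), t=0.2078
    cross y-line → (3,4), t=0.7200
    cross x-line → (4,4), t=1.3625
    cross x-line → (5,4), t=2.5172
    cross y-line → (5,5), t=2.7200 (wall)
  → r_1 = 2.7200
beam 2: φ=-90°, α=75°
  d=(0.2588,0.9659)  start (2,3)  tX=0.6955 tY=0.3727  stride 1/|dx|=3.8637 1/|dy|=1.0353
    cross y-line → (2,4), t=0.3727
    cross x-line → (3,4), t=0.6955
    cross y-line → (3,5), t=1.4080 (wall)
  → r_2 = 1.4080
beam 3: φ=-45°, α=120°
  d=(-0.5000,0.8660)  start (2,3)  tX=1.6400 tY=0.4157  stride 1/|dx|=2.0000 1/|dy|=1.1547
    cross y-line → (2,4), t=0.4157
    cross y-line → (2,5), t=1.5704 (wall)
  → r_3 = 1.5704
beam 4: φ=0°, α=165°
  d=(-0.9659,0.2588)  start (2,3)  tX=0.8489 tY=1.3909  stride 1/|dx|=1.0353 1/|dy|=3.8637
    cross x-line → (1,3), t=0.8489
    cross y-line → (1,4), t=1.3909
    cross x-line → (0,4), t=1.8842 (wall)
  → r_4 = 1.8842
beam 5: φ=45°, α=210°
  d=(-0.8660,-0.5000)  start (2,3)  tX=0.9469 tY=1.2800  stride 1/|dx|=1.1547 1/|dy|=2.0000
    cross x-line → (1,3), t=0.9469
    cross y-line → (1,2), t=1.2800
    cross x-line → (0,2), t=2.1016 (wall)
  → r_5 = 2.1016
beam 6: φ=90°, α=255°
  d=(-0.2588,-0.9659)  start (2,3)  tX=3.1682 tY=0.6626  stride 1/|dx|=3.8637 1/|dy|=1.0353
    cross y-line → (2,2), t=0.6626
    cross y-line → (2,1), t=1.6979
    cross y-line → (2,0), t=2.7331 (wall)
  → r_6 = 2.7331
beam 7: φ=135°, α=300°
  d=(0.5000,-0.8660)  start (2,3)  tX=0.3600 tY=0.7390  stride 1/|dx|=2.0000 1/|dy|=1.1547
    cross x-line → (3,3), t=0.3600
    cross y-line → (3,2), t=0.7390
    cross y-line → (3,1), t=1.8937
    cross x-line → (4,1), t=2.3600
    cross y-line → (4,0), t=3.0484 (wall)
  → r_7 = 3.0484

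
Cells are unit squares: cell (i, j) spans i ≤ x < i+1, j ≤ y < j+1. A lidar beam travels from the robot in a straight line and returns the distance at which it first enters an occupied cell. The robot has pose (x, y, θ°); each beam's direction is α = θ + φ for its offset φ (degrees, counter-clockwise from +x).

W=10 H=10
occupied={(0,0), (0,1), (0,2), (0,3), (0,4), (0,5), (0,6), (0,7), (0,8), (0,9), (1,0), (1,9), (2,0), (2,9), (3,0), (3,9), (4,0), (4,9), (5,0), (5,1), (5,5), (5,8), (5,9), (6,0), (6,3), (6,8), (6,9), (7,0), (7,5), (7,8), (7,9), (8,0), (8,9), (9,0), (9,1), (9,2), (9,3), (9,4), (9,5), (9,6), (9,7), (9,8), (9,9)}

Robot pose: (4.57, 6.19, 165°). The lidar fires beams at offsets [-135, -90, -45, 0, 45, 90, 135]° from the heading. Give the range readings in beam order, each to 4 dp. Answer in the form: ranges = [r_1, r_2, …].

beam 1: φ=-135°, α=30°
  d=(0.8660,0.5000)  start (4,6)  tX=0.4965 tY=1.6200  stride 1/|dx|=1.1547 1/|dy|=2.0000
    cross x-line → (5,6), t=0.4965
    cross y-line → (5,7), t=1.6200
    cross x-line → (6,7), t=1.6512
    cross x-line → (7,7), t=2.8059
    cross y-line → (7,8), t=3.6200 (wall)
  → r_1 = 3.6200
beam 2: φ=-90°, α=75°
  d=(0.2588,0.9659)  start (4,6)  tX=1.6614 tY=0.8386  stride 1/|dx|=3.8637 1/|dy|=1.0353
    cross y-line → (4,7), t=0.8386
    cross x-line → (5,7), t=1.6614
    cross y-line → (5,8), t=1.8738 (wall)
  → r_2 = 1.8738
beam 3: φ=-45°, α=120°
  d=(-0.5000,0.8660)  start (4,6)  tX=1.1400 tY=0.9353  stride 1/|dx|=2.0000 1/|dy|=1.1547
    cross y-line → (4,7), t=0.9353
    cross x-line → (3,7), t=1.1400
    cross y-line → (3,8), t=2.0900
    cross x-line → (2,8), t=3.1400
    cross y-line → (2,9), t=3.2447 (wall)
  → r_3 = 3.2447
beam 4: φ=0°, α=165°
  d=(-0.9659,0.2588)  start (4,6)  tX=0.5901 tY=3.1296  stride 1/|dx|=1.0353 1/|dy|=3.8637
    cross x-line → (3,6), t=0.5901
    cross x-line → (2,6), t=1.6254
    cross x-line → (1,6), t=2.6607
    cross y-line → (1,7), t=3.1296
    cross x-line → (0,7), t=3.6959 (wall)
  → r_4 = 3.6959
beam 5: φ=45°, α=210°
  d=(-0.8660,-0.5000)  start (4,6)  tX=0.6582 tY=0.3800  stride 1/|dx|=1.1547 1/|dy|=2.0000
    cross y-line → (4,5), t=0.3800
    cross x-line → (3,5), t=0.6582
    cross x-line → (2,5), t=1.8129
    cross y-line → (2,4), t=2.3800
    cross x-line → (1,4), t=2.9676
    cross x-line → (0,4), t=4.1223 (wall)
  → r_5 = 4.1223
beam 6: φ=90°, α=255°
  d=(-0.2588,-0.9659)  start (4,6)  tX=2.2023 tY=0.1967  stride 1/|dx|=3.8637 1/|dy|=1.0353
    cross y-line → (4,5), t=0.1967
    cross y-line → (4,4), t=1.2320
    cross x-line → (3,4), t=2.2023
    cross y-line → (3,3), t=2.2673
    cross y-line → (3,2), t=3.3025
    cross y-line → (3,1), t=4.3378
    cross y-line → (3,0), t=5.3731 (wall)
  → r_6 = 5.3731
beam 7: φ=135°, α=300°
  d=(0.5000,-0.8660)  start (4,6)  tX=0.8600 tY=0.2194  stride 1/|dx|=2.0000 1/|dy|=1.1547
    cross y-line → (4,5), t=0.2194
    cross x-line → (5,5), t=0.8600 (wall)
  → r_7 = 0.8600

ranges = [3.6200, 1.8738, 3.2447, 3.6959, 4.1223, 5.3731, 0.8600]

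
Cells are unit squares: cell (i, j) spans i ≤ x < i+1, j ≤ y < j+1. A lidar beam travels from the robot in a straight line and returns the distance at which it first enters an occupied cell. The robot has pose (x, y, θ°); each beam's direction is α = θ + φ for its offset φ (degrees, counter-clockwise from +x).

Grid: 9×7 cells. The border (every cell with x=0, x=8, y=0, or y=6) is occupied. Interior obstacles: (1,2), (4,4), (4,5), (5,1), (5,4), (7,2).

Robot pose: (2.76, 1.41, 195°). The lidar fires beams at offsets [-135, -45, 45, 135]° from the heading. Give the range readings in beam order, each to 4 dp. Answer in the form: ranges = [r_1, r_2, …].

beam 1: φ=-135°, α=60°
  direction (0.5000, 0.8660); cell (2,1); t to first gridline: x 0.4800, y 0.6813 (then +2.0000 / +1.1547)
    (3,1) via x @ 0.4800
    (3,2) via y @ 0.6813
    (3,3) via y @ 1.8360
    (4,3) via x @ 2.4800
    (4,4) via y @ 2.9907  # hit
  → r_1 = 2.9907
beam 2: φ=-45°, α=150°
  direction (-0.8660, 0.5000); cell (2,1); t to first gridline: x 0.8776, y 1.1800 (then +1.1547 / +2.0000)
    (1,1) via x @ 0.8776
    (1,2) via y @ 1.1800  # hit
  → r_2 = 1.1800
beam 3: φ=45°, α=240°
  direction (-0.5000, -0.8660); cell (2,1); t to first gridline: x 1.5200, y 0.4734 (then +2.0000 / +1.1547)
    (2,0) via y @ 0.4734  # hit
  → r_3 = 0.4734
beam 4: φ=135°, α=330°
  direction (0.8660, -0.5000); cell (2,1); t to first gridline: x 0.2771, y 0.8200 (then +1.1547 / +2.0000)
    (3,1) via x @ 0.2771
    (3,0) via y @ 0.8200  # hit
  → r_4 = 0.8200

ranges = [2.9907, 1.1800, 0.4734, 0.8200]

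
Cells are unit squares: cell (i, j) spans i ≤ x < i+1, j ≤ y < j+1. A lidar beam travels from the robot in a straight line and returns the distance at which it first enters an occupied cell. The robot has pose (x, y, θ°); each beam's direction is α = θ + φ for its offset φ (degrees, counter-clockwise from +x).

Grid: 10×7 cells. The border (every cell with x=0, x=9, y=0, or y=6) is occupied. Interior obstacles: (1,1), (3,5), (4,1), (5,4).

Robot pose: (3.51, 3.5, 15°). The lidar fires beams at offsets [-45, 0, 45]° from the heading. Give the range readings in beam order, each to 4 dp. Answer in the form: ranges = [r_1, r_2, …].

beam 1: φ=-45°, α=330°
  d=(0.8660,-0.5000)  start (3,3)  tX=0.5658 tY=1.0000  stride 1/|dx|=1.1547 1/|dy|=2.0000
    cross x-line → (4,3), t=0.5658
    cross y-line → (4,2), t=1.0000
    cross x-line → (5,2), t=1.7205
    cross x-line → (6,2), t=2.8752
    cross y-line → (6,1), t=3.0000
    cross x-line → (7,1), t=4.0299
    cross y-line → (7,0), t=5.0000 (wall)
  → r_1 = 5.0000
beam 2: φ=0°, α=15°
  d=(0.9659,0.2588)  start (3,3)  tX=0.5073 tY=1.9319  stride 1/|dx|=1.0353 1/|dy|=3.8637
    cross x-line → (4,3), t=0.5073
    cross x-line → (5,3), t=1.5426
    cross y-line → (5,4), t=1.9319 (wall)
  → r_2 = 1.9319
beam 3: φ=45°, α=60°
  d=(0.5000,0.8660)  start (3,3)  tX=0.9800 tY=0.5774  stride 1/|dx|=2.0000 1/|dy|=1.1547
    cross y-line → (3,4), t=0.5774
    cross x-line → (4,4), t=0.9800
    cross y-line → (4,5), t=1.7321
    cross y-line → (4,6), t=2.8868 (wall)
  → r_3 = 2.8868

ranges = [5.0000, 1.9319, 2.8868]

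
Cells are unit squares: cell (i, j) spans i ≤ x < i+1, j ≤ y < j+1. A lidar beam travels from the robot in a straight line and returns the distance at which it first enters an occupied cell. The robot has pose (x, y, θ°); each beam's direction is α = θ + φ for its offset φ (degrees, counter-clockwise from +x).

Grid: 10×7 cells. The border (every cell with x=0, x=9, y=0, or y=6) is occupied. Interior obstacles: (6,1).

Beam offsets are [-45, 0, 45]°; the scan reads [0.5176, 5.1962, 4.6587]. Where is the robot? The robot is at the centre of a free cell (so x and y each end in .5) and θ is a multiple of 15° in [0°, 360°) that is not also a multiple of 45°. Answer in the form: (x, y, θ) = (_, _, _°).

Enumerate (i+0.5, j+0.5, θ) over the 39 free cells and 16 admissible headings. For each, cast all 3 beams and compare to the given ranges.
  (4.5, 5.5, 345°): beam 1 = 4.0415 ≠ 0.5176 ✗
  (8.5, 2.5, 150°): beam 1 = 3.6235 ≠ 0.5176 ✗
  (3.5, 3.5, 285°): beam 1 = 2.8868 ≠ 0.5176 ✗
  (5.5, 2.5, 255°): beam 1 = 3.0000 ≠ 0.5176 ✗
  (7.5, 1.5, 75°): beam 1 = 1.7321 ≠ 0.5176 ✗
  …
  (5.5, 1.5, 60°): r_1=0.5176, r_2=5.1962, r_3=4.6587 — all match ✓
Only this pose fits every beam.

(x, y, θ) = (5.5, 1.5, 60°)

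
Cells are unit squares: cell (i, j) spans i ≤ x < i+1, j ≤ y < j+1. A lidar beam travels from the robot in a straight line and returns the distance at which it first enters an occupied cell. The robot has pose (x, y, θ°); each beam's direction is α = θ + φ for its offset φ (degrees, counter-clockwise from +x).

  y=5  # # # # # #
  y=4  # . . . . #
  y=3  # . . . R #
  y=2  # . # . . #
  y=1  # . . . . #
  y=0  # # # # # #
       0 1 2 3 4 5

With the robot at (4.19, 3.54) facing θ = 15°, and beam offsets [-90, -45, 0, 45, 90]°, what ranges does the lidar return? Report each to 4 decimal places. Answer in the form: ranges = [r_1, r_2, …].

beam 1: φ=-90°, α=285°
  direction (0.2588, -0.9659); cell (4,3); t to first gridline: x 3.1296, y 0.5590 (then +3.8637 / +1.0353)
    (4,2) via y @ 0.5590
    (4,1) via y @ 1.5943
    (4,0) via y @ 2.6296  # hit
  → r_1 = 2.6296
beam 2: φ=-45°, α=330°
  direction (0.8660, -0.5000); cell (4,3); t to first gridline: x 0.9353, y 1.0800 (then +1.1547 / +2.0000)
    (5,3) via x @ 0.9353  # hit
  → r_2 = 0.9353
beam 3: φ=0°, α=15°
  direction (0.9659, 0.2588); cell (4,3); t to first gridline: x 0.8386, y 1.7773 (then +1.0353 / +3.8637)
    (5,3) via x @ 0.8386  # hit
  → r_3 = 0.8386
beam 4: φ=45°, α=60°
  direction (0.5000, 0.8660); cell (4,3); t to first gridline: x 1.6200, y 0.5312 (then +2.0000 / +1.1547)
    (4,4) via y @ 0.5312
    (5,4) via x @ 1.6200  # hit
  → r_4 = 1.6200
beam 5: φ=90°, α=105°
  direction (-0.2588, 0.9659); cell (4,3); t to first gridline: x 0.7341, y 0.4762 (then +3.8637 / +1.0353)
    (4,4) via y @ 0.4762
    (3,4) via x @ 0.7341
    (3,5) via y @ 1.5115  # hit
  → r_5 = 1.5115

ranges = [2.6296, 0.9353, 0.8386, 1.6200, 1.5115]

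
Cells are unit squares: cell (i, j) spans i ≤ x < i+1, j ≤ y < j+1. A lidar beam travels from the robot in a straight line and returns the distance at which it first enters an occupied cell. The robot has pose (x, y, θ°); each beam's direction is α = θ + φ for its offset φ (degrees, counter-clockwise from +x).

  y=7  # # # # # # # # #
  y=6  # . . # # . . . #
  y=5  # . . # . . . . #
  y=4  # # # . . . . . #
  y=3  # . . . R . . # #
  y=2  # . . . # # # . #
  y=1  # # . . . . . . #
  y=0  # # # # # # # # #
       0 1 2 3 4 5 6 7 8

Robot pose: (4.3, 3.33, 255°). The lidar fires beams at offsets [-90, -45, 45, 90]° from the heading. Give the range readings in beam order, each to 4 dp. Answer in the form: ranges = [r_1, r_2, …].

ranges = [2.5887, 2.6600, 0.3811, 1.2750]

beam 1: φ=-90°, α=165°
  direction (-0.9659, 0.2588); cell (4,3); t to first gridline: x 0.3106, y 2.5887 (then +1.0353 / +3.8637)
    (3,3) via x @ 0.3106
    (2,3) via x @ 1.3459
    (1,3) via x @ 2.3811
    (1,4) via y @ 2.5887  # hit
  → r_1 = 2.5887
beam 2: φ=-45°, α=210°
  direction (-0.8660, -0.5000); cell (4,3); t to first gridline: x 0.3464, y 0.6600 (then +1.1547 / +2.0000)
    (3,3) via x @ 0.3464
    (3,2) via y @ 0.6600
    (2,2) via x @ 1.5011
    (1,2) via x @ 2.6558
    (1,1) via y @ 2.6600  # hit
  → r_2 = 2.6600
beam 3: φ=45°, α=300°
  direction (0.5000, -0.8660); cell (4,3); t to first gridline: x 1.4000, y 0.3811 (then +2.0000 / +1.1547)
    (4,2) via y @ 0.3811  # hit
  → r_3 = 0.3811
beam 4: φ=90°, α=345°
  direction (0.9659, -0.2588); cell (4,3); t to first gridline: x 0.7247, y 1.2750 (then +1.0353 / +3.8637)
    (5,3) via x @ 0.7247
    (5,2) via y @ 1.2750  # hit
  → r_4 = 1.2750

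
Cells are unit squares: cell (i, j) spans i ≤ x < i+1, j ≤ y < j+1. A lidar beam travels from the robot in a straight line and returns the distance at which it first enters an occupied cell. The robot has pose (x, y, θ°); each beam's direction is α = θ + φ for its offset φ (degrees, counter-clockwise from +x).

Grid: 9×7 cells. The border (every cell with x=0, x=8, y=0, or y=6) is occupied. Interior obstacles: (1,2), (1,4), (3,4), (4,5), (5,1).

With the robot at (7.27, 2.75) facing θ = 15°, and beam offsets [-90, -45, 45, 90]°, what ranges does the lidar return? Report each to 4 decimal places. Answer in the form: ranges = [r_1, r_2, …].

beam 1: φ=-90°, α=285°
  direction (0.2588, -0.9659); cell (7,2); t to first gridline: x 2.8205, y 0.7765 (then +3.8637 / +1.0353)
    (7,1) via y @ 0.7765
    (7,0) via y @ 1.8117  # hit
  → r_1 = 1.8117
beam 2: φ=-45°, α=330°
  direction (0.8660, -0.5000); cell (7,2); t to first gridline: x 0.8429, y 1.5000 (then +1.1547 / +2.0000)
    (8,2) via x @ 0.8429  # hit
  → r_2 = 0.8429
beam 3: φ=45°, α=60°
  direction (0.5000, 0.8660); cell (7,2); t to first gridline: x 1.4600, y 0.2887 (then +2.0000 / +1.1547)
    (7,3) via y @ 0.2887
    (7,4) via y @ 1.4434
    (8,4) via x @ 1.4600  # hit
  → r_3 = 1.4600
beam 4: φ=90°, α=105°
  direction (-0.2588, 0.9659); cell (7,2); t to first gridline: x 1.0432, y 0.2588 (then +3.8637 / +1.0353)
    (7,3) via y @ 0.2588
    (6,3) via x @ 1.0432
    (6,4) via y @ 1.2941
    (6,5) via y @ 2.3294
    (6,6) via y @ 3.3646  # hit
  → r_4 = 3.3646

ranges = [1.8117, 0.8429, 1.4600, 3.3646]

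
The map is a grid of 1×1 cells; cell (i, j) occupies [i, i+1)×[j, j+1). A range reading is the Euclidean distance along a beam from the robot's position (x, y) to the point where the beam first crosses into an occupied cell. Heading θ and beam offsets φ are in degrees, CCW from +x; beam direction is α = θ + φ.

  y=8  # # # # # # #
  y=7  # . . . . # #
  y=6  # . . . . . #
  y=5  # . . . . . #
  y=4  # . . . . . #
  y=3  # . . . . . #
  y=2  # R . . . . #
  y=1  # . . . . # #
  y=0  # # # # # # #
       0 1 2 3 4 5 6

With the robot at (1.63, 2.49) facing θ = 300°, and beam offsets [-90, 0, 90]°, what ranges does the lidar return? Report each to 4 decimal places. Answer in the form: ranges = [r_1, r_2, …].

beam 1: φ=-90°, α=210°
  cosα=-0.8660 sinα=-0.5000 | (1,2) | tMaxX 0.7275 tMaxY 0.9800 | tΔX 1.1547 tΔY 2.0000
    t=0.7275 [x] (0,2) — stop
  → r_1 = 0.7275
beam 2: φ=0°, α=300°
  cosα=0.5000 sinα=-0.8660 | (1,2) | tMaxX 0.7400 tMaxY 0.5658 | tΔX 2.0000 tΔY 1.1547
    t=0.5658 [y] (1,1)
    t=0.7400 [x] (2,1)
    t=1.7205 [y] (2,0) — stop
  → r_2 = 1.7205
beam 3: φ=90°, α=30°
  cosα=0.8660 sinα=0.5000 | (1,2) | tMaxX 0.4272 tMaxY 1.0200 | tΔX 1.1547 tΔY 2.0000
    t=0.4272 [x] (2,2)
    t=1.0200 [y] (2,3)
    t=1.5819 [x] (3,3)
    t=2.7366 [x] (4,3)
    t=3.0200 [y] (4,4)
    t=3.8913 [x] (5,4)
    t=5.0200 [y] (5,5)
    t=5.0460 [x] (6,5) — stop
  → r_3 = 5.0460

ranges = [0.7275, 1.7205, 5.0460]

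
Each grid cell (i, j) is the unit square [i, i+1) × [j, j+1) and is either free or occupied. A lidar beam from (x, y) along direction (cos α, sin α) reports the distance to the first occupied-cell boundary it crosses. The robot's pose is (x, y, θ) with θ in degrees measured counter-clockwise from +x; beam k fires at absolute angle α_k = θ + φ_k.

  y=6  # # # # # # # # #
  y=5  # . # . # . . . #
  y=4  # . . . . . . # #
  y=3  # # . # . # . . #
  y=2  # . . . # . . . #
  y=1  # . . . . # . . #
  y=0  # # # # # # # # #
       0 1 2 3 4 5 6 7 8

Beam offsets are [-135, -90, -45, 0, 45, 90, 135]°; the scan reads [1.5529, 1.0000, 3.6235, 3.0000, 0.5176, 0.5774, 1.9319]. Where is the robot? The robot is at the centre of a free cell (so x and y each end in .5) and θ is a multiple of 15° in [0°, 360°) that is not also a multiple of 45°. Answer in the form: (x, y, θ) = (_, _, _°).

Candidates: 27 free-cell centres × 16 headings = 432 poses. Raycast each; keep the one whose scan matches to 4 dp.
  (7.5, 3.5, 330°): beam 2 = 2.8868 ≠ 1.0000 ✗
  (7.5, 1.5, 30°): beam 1 = 0.5176 ≠ 1.5529 ✗
  (5.5, 4.5, 105°): beam 1 = 2.8868 ≠ 1.5529 ✗
  (5.5, 4.5, 210°): beam 3 = 2.5882 ≠ 3.6235 ✗
  …
  (4.5, 4.5, 30°): r_1=1.5529, r_2=1.0000, r_3=3.6235, r_4=3.0000, r_5=0.5176, r_6=0.5774, r_7=1.9319 — all match ✓
Unique over the lattice → pose = (4.5, 4.5, 30°).

(x, y, θ) = (4.5, 4.5, 30°)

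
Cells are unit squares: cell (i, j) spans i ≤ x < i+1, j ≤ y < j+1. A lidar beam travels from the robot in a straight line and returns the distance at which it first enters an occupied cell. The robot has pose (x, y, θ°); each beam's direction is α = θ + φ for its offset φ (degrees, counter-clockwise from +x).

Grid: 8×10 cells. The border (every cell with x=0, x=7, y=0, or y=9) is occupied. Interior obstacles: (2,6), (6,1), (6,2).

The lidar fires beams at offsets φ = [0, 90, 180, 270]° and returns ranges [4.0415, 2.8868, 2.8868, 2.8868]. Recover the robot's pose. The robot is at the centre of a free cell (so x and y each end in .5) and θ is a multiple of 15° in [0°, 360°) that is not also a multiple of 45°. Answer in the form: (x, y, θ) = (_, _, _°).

(x, y, θ) = (3.5, 3.5, 30°)

The pose lattice has 45·16 = 720 candidates. Test each by forward raycasting.
  (4.5, 1.5, 150°): beam 2 = 0.5774 ≠ 2.8868 ✗
  (5.5, 1.5, 165°): beam 1 = 4.6587 ≠ 4.0415 ✗
  (2.5, 2.5, 285°): beam 1 = 1.5529 ≠ 4.0415 ✗
  (3.5, 2.5, 285°): beam 1 = 1.5529 ≠ 4.0415 ✗
  (2.5, 7.5, 60°): beam 1 = 1.7321 ≠ 4.0415 ✗
  …
  (3.5, 3.5, 30°): r_1=4.0415, r_2=2.8868, r_3=2.8868, r_4=2.8868 — all match ✓
Unique over the lattice → pose = (3.5, 3.5, 30°).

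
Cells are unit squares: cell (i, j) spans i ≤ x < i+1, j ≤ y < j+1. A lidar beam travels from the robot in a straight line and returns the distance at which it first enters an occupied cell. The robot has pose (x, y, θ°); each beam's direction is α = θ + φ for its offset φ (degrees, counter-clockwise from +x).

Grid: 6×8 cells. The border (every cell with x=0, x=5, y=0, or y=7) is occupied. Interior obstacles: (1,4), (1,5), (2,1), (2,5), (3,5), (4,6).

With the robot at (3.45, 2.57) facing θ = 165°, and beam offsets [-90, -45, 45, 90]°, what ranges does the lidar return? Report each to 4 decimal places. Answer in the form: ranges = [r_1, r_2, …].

beam 1: φ=-90°, α=75°
  dir = (cos 75°, sin 75°) = (0.2588, 0.9659); from cell (3,2)
  next x-line at t=2.1250, next y-line at t=0.4452; Δt_x=3.8637, Δt_y=1.0353
    y: enter (3,3) at t=0.4452
    y: enter (3,4) at t=1.4804
    x: enter (4,4) at t=2.1250
    y: enter (4,5) at t=2.5157
    y: enter (4,6) at t=3.5510 ← occupied
  → r_1 = 3.5510
beam 2: φ=-45°, α=120°
  dir = (cos 120°, sin 120°) = (-0.5000, 0.8660); from cell (3,2)
  next x-line at t=0.9000, next y-line at t=0.4965; Δt_x=2.0000, Δt_y=1.1547
    y: enter (3,3) at t=0.4965
    x: enter (2,3) at t=0.9000
    y: enter (2,4) at t=1.6512
    y: enter (2,5) at t=2.8059 ← occupied
  → r_2 = 2.8059
beam 3: φ=45°, α=210°
  dir = (cos 210°, sin 210°) = (-0.8660, -0.5000); from cell (3,2)
  next x-line at t=0.5196, next y-line at t=1.1400; Δt_x=1.1547, Δt_y=2.0000
    x: enter (2,2) at t=0.5196
    y: enter (2,1) at t=1.1400 ← occupied
  → r_3 = 1.1400
beam 4: φ=90°, α=255°
  dir = (cos 255°, sin 255°) = (-0.2588, -0.9659); from cell (3,2)
  next x-line at t=1.7387, next y-line at t=0.5901; Δt_x=3.8637, Δt_y=1.0353
    y: enter (3,1) at t=0.5901
    y: enter (3,0) at t=1.6254 ← occupied
  → r_4 = 1.6254

ranges = [3.5510, 2.8059, 1.1400, 1.6254]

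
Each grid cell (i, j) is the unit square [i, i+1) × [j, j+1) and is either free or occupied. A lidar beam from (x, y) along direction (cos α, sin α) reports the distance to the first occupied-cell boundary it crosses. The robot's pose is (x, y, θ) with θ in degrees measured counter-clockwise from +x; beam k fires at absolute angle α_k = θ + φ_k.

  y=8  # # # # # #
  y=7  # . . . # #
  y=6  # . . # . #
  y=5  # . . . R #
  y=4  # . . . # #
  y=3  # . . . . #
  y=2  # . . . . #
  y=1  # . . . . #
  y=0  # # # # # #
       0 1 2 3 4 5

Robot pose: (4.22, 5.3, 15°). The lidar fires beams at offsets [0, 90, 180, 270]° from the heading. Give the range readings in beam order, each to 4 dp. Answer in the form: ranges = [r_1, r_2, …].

ranges = [0.8075, 0.8500, 3.3336, 0.3106]

beam 1: φ=0°, α=15°
  direction (0.9659, 0.2588); cell (4,5); t to first gridline: x 0.8075, y 2.7046 (then +1.0353 / +3.8637)
    (5,5) via x @ 0.8075  # hit
  → r_1 = 0.8075
beam 2: φ=90°, α=105°
  direction (-0.2588, 0.9659); cell (4,5); t to first gridline: x 0.8500, y 0.7247 (then +3.8637 / +1.0353)
    (4,6) via y @ 0.7247
    (3,6) via x @ 0.8500  # hit
  → r_2 = 0.8500
beam 3: φ=180°, α=195°
  direction (-0.9659, -0.2588); cell (4,5); t to first gridline: x 0.2278, y 1.1591 (then +1.0353 / +3.8637)
    (3,5) via x @ 0.2278
    (3,4) via y @ 1.1591
    (2,4) via x @ 1.2630
    (1,4) via x @ 2.2983
    (0,4) via x @ 3.3336  # hit
  → r_3 = 3.3336
beam 4: φ=270°, α=285°
  direction (0.2588, -0.9659); cell (4,5); t to first gridline: x 3.0137, y 0.3106 (then +3.8637 / +1.0353)
    (4,4) via y @ 0.3106  # hit
  → r_4 = 0.3106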